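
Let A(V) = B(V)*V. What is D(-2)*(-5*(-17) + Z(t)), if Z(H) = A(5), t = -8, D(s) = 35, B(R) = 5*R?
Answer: 7350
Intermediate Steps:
A(V) = 5*V² (A(V) = (5*V)*V = 5*V²)
Z(H) = 125 (Z(H) = 5*5² = 5*25 = 125)
D(-2)*(-5*(-17) + Z(t)) = 35*(-5*(-17) + 125) = 35*(85 + 125) = 35*210 = 7350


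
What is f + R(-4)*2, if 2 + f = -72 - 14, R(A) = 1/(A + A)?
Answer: -353/4 ≈ -88.250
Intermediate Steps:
R(A) = 1/(2*A)
f = -88 (f = -2 + (-72 - 14) = -2 - 86 = -88)
f + R(-4)*2 = -88 + ((½)/(-4))*2 = -88 + ((½)*(-¼))*2 = -88 - ⅛*2 = -88 - ¼ = -353/4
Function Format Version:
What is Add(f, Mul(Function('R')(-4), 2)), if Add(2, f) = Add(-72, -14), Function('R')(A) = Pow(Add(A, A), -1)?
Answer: Rational(-353, 4) ≈ -88.250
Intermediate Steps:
Function('R')(A) = Mul(Rational(1, 2), Pow(A, -1)) (Function('R')(A) = Pow(Mul(2, A), -1) = Mul(Rational(1, 2), Pow(A, -1)))
f = -88 (f = Add(-2, Add(-72, -14)) = Add(-2, -86) = -88)
Add(f, Mul(Function('R')(-4), 2)) = Add(-88, Mul(Mul(Rational(1, 2), Pow(-4, -1)), 2)) = Add(-88, Mul(Mul(Rational(1, 2), Rational(-1, 4)), 2)) = Add(-88, Mul(Rational(-1, 8), 2)) = Add(-88, Rational(-1, 4)) = Rational(-353, 4)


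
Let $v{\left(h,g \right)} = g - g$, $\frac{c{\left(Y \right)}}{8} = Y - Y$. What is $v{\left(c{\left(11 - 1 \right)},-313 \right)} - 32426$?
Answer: $-32426$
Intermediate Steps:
$c{\left(Y \right)} = 0$ ($c{\left(Y \right)} = 8 \left(Y - Y\right) = 8 \cdot 0 = 0$)
$v{\left(h,g \right)} = 0$
$v{\left(c{\left(11 - 1 \right)},-313 \right)} - 32426 = 0 - 32426 = -32426$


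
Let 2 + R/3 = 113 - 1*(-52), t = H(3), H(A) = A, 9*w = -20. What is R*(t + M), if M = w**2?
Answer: 104809/27 ≈ 3881.8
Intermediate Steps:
w = -20/9 (w = (1/9)*(-20) = -20/9 ≈ -2.2222)
t = 3
R = 489 (R = -6 + 3*(113 - 1*(-52)) = -6 + 3*(113 + 52) = -6 + 3*165 = -6 + 495 = 489)
M = 400/81 (M = (-20/9)**2 = 400/81 ≈ 4.9383)
R*(t + M) = 489*(3 + 400/81) = 489*(643/81) = 104809/27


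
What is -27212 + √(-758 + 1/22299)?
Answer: -27212 + I*√376911991659/22299 ≈ -27212.0 + 27.532*I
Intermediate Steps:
-27212 + √(-758 + 1/22299) = -27212 + √(-16902641/22299) = -27212 + I*√376911991659/22299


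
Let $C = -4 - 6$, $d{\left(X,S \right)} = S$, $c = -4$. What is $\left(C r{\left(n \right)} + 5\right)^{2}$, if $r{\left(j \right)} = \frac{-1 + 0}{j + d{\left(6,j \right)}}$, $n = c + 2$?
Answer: $\frac{25}{4} \approx 6.25$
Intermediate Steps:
$n = -2$ ($n = -4 + 2 = -2$)
$C = -10$ ($C = -4 - 6 = -10$)
$r{\left(j \right)} = - \frac{1}{2 j}$ ($r{\left(j \right)} = \frac{-1 + 0}{j + j} = - \frac{1}{2 j}$)
$\left(C r{\left(n \right)} + 5\right)^{2} = \left(- 10 \left(- \frac{1}{2 \left(-2\right)}\right) + 5\right)^{2} = \left(- 10 \left(\left(- \frac{1}{2}\right) \left(- \frac{1}{2}\right)\right) + 5\right)^{2} = \left(\left(-10\right) \frac{1}{4} + 5\right)^{2} = \left(- \frac{5}{2} + 5\right)^{2} = \left(\frac{5}{2}\right)^{2} = \frac{25}{4}$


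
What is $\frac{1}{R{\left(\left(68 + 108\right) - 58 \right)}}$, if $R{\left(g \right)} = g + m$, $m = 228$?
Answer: $\frac{1}{346} \approx 0.0028902$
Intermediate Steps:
$R{\left(g \right)} = 228 + g$ ($R{\left(g \right)} = g + 228 = 228 + g$)
$\frac{1}{R{\left(\left(68 + 108\right) - 58 \right)}} = \frac{1}{228 + \left(\left(68 + 108\right) - 58\right)} = \frac{1}{228 + \left(176 - 58\right)} = \frac{1}{228 + 118} = \frac{1}{346}$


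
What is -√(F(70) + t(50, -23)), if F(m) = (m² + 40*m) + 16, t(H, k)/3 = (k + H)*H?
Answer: -√11766 ≈ -108.47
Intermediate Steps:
t(H, k) = 3*H*(H + k) (t(H, k) = 3*((k + H)*H) = 3*((H + k)*H) = 3*(H*(H + k)) = 3*H*(H + k))
F(m) = 16 + m² + 40*m
-√(F(70) + t(50, -23)) = -√((16 + 70² + 40*70) + 3*50*(50 - 23)) = -√((16 + 4900 + 2800) + 3*50*27) = -√(7716 + 4050) = -√11766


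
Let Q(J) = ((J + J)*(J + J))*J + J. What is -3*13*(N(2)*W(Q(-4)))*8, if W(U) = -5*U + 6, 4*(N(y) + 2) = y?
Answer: 611208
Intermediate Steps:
N(y) = -2 + y/4
Q(J) = J + 4*J**3 (Q(J) = ((2*J)*(2*J))*J + J = (4*J**2)*J + J = 4*J**3 + J = J + 4*J**3)
W(U) = 6 - 5*U
-3*13*(N(2)*W(Q(-4)))*8 = -3*13*((-2 + (1/4)*2)*(6 - 5*(-4 + 4*(-4)**3)))*8 = -3*13*((-2 + 1/2)*(6 - 5*(-4 + 4*(-64))))*8 = -3*13*(-3*(6 - 5*(-4 - 256))/2)*8 = -3*13*(-3*(6 - 5*(-260))/2)*8 = -3*13*(-3*(6 + 1300)/2)*8 = -3*13*(-3/2*1306)*8 = -3*13*(-1959)*8 = -(-76401)*8 = -3*(-203736) = 611208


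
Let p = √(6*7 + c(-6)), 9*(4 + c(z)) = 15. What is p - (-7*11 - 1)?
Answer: 78 + √357/3 ≈ 84.298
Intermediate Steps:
c(z) = -7/3 (c(z) = -4 + (⅑)*15 = -4 + 5/3 = -7/3)
p = √357/3 (p = √(6*7 - 7/3) = √(42 - 7/3) = √(119/3) = √357/3 ≈ 6.2981)
p - (-7*11 - 1) = √357/3 - (-7*11 - 1) = √357/3 - (-77 - 1) = √357/3 - 1*(-78) = √357/3 + 78 = 78 + √357/3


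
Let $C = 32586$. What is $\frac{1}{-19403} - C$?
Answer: $- \frac{632266159}{19403} \approx -32586.0$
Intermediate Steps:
$\frac{1}{-19403} - C = \frac{1}{-19403} - 32586 = - \frac{1}{19403} - 32586 = - \frac{632266159}{19403}$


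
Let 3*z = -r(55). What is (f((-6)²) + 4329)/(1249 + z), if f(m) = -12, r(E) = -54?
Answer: 4317/1267 ≈ 3.4073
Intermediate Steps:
z = 18 (z = (-1*(-54))/3 = (⅓)*54 = 18)
(f((-6)²) + 4329)/(1249 + z) = (-12 + 4329)/(1249 + 18) = 4317/1267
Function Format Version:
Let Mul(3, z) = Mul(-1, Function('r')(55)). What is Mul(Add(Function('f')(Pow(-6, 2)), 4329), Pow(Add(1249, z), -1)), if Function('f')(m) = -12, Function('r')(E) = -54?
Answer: Rational(4317, 1267) ≈ 3.4073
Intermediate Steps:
z = 18 (z = Mul(Rational(1, 3), Mul(-1, -54)) = Mul(Rational(1, 3), 54) = 18)
Mul(Add(Function('f')(Pow(-6, 2)), 4329), Pow(Add(1249, z), -1)) = Mul(Add(-12, 4329), Pow(Add(1249, 18), -1)) = Mul(4317, Pow(1267, -1)) = Mul(4317, Rational(1, 1267)) = Rational(4317, 1267)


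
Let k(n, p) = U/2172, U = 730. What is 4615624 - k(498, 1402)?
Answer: 5012567299/1086 ≈ 4.6156e+6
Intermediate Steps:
k(n, p) = 365/1086 (k(n, p) = 730/2172 = 730*(1/2172) = 365/1086)
4615624 - k(498, 1402) = 4615624 - 1*365/1086 = 4615624 - 365/1086 = 5012567299/1086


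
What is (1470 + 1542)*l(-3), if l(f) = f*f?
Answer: 27108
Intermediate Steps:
l(f) = f²
(1470 + 1542)*l(-3) = (1470 + 1542)*(-3)² = 3012*9 = 27108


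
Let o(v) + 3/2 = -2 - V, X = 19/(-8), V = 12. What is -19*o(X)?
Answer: 589/2 ≈ 294.50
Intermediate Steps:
X = -19/8 (X = 19*(-⅛) = -19/8 ≈ -2.3750)
o(v) = -31/2 (o(v) = -3/2 + (-2 - 1*12) = -3/2 + (-2 - 12) = -3/2 - 14 = -31/2)
-19*o(X) = -19*(-31/2) = 589/2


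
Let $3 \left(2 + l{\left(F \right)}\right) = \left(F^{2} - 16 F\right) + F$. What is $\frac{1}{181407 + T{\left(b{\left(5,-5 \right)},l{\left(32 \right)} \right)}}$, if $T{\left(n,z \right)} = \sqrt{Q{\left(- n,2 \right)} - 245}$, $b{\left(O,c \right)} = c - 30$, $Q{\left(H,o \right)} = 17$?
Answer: $\frac{60469}{10969499959} - \frac{2 i \sqrt{57}}{32908499877} \approx 5.5125 \cdot 10^{-6} - 4.5884 \cdot 10^{-10} i$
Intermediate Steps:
$b{\left(O,c \right)} = -30 + c$
$l{\left(F \right)} = -2 - 5 F + \frac{F^{2}}{3}$ ($l{\left(F \right)} = -2 + \frac{\left(F^{2} - 16 F\right) + F}{3} = -2 + \frac{F^{2} - 15 F}{3} = -2 + \left(- 5 F + \frac{F^{2}}{3}\right) = -2 - 5 F + \frac{F^{2}}{3}$)
$T{\left(n,z \right)} = 2 i \sqrt{57}$ ($T{\left(n,z \right)} = \sqrt{17 - 245} = \sqrt{-228} = 2 i \sqrt{57}$)
$\frac{1}{181407 + T{\left(b{\left(5,-5 \right)},l{\left(32 \right)} \right)}} = \frac{1}{181407 + 2 i \sqrt{57}}$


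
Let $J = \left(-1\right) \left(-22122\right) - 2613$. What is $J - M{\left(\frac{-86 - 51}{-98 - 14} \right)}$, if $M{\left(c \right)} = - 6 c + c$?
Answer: $\frac{2185693}{112} \approx 19515.0$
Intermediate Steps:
$M{\left(c \right)} = - 5 c$
$J = 19509$ ($J = 22122 - 2613 = 19509$)
$J - M{\left(\frac{-86 - 51}{-98 - 14} \right)} = 19509 - - 5 \frac{-86 - 51}{-98 - 14} = 19509 - - 5 \left(- \frac{137}{-112}\right) = 19509 - - 5 \left(\left(-137\right) \left(- \frac{1}{112}\right)\right) = 19509 - \left(-5\right) \frac{137}{112} = 19509 - - \frac{685}{112} = 19509 + \frac{685}{112} = \frac{2185693}{112}$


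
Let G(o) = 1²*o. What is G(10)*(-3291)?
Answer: -32910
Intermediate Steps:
G(o) = o (G(o) = 1*o = o)
G(10)*(-3291) = 10*(-3291) = -32910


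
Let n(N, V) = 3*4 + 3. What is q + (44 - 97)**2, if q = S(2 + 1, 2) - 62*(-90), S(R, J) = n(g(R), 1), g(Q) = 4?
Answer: 8404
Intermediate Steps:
n(N, V) = 15 (n(N, V) = 12 + 3 = 15)
S(R, J) = 15
q = 5595 (q = 15 - 62*(-90) = 15 + 5580 = 5595)
q + (44 - 97)**2 = 5595 + (44 - 97)**2 = 5595 + (-53)**2 = 5595 + 2809 = 8404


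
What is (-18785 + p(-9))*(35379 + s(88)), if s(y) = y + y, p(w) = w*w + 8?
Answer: -664736280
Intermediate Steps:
p(w) = 8 + w² (p(w) = w² + 8 = 8 + w²)
s(y) = 2*y
(-18785 + p(-9))*(35379 + s(88)) = (-18785 + (8 + (-9)²))*(35379 + 2*88) = (-18785 + (8 + 81))*(35379 + 176) = (-18785 + 89)*35555 = -18696*35555 = -664736280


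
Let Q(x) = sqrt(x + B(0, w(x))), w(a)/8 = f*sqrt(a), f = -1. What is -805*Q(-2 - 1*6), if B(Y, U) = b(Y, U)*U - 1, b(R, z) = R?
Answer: -2415*I ≈ -2415.0*I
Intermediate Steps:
w(a) = -8*sqrt(a) (w(a) = 8*(-sqrt(a)) = -8*sqrt(a))
B(Y, U) = -1 + U*Y (B(Y, U) = Y*U - 1 = U*Y - 1 = -1 + U*Y)
Q(x) = sqrt(-1 + x) (Q(x) = sqrt(x + (-1 - 8*sqrt(x)*0)) = sqrt(x + (-1 + 0)) = sqrt(x - 1) = sqrt(-1 + x))
-805*Q(-2 - 1*6) = -805*sqrt(-1 + (-2 - 1*6)) = -805*sqrt(-1 + (-2 - 6)) = -805*sqrt(-1 - 8) = -2415*I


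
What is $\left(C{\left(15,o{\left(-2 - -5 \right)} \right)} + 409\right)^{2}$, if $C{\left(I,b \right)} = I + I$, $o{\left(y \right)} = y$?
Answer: $192721$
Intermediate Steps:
$C{\left(I,b \right)} = 2 I$
$\left(C{\left(15,o{\left(-2 - -5 \right)} \right)} + 409\right)^{2} = \left(2 \cdot 15 + 409\right)^{2} = \left(30 + 409\right)^{2} = 439^{2} = 192721$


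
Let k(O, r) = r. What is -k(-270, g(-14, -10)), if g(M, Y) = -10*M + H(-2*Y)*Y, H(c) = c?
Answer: 60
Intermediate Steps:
g(M, Y) = -10*M - 2*Y**2 (g(M, Y) = -10*M + (-2*Y)*Y = -10*M - 2*Y**2)
-k(-270, g(-14, -10)) = -(-10*(-14) - 2*(-10)**2) = -(140 - 2*100) = -(140 - 200) = -1*(-60) = 60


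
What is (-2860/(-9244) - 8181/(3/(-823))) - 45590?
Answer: 5081268056/2311 ≈ 2.1987e+6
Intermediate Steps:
(-2860/(-9244) - 8181/(3/(-823))) - 45590 = (-2860*(-1/9244) - 8181/(3*(-1/823))) - 45590 = (715/2311 - 8181/(-3/823)) - 45590 = (715/2311 - 8181*(-823/3)) - 45590 = (715/2311 + 2244321) - 45590 = 5186626546/2311 - 45590 = 5081268056/2311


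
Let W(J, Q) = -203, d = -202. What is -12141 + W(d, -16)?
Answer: -12344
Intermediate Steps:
-12141 + W(d, -16) = -12141 - 203 = -12344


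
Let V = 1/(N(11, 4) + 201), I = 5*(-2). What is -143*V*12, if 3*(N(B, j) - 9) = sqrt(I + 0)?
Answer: -324324/39691 + 2574*I*sqrt(10)/198455 ≈ -8.1712 + 0.041015*I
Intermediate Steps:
I = -10
N(B, j) = 9 + I*sqrt(10)/3 (N(B, j) = 9 + sqrt(-10 + 0)/3 = 9 + sqrt(-10)/3 = 9 + (I*sqrt(10))/3 = 9 + I*sqrt(10)/3)
V = 1/(210 + I*sqrt(10)/3) (V = 1/((9 + I*sqrt(10)/3) + 201) = 1/(210 + I*sqrt(10)/3) ≈ 0.0047618 - 2.39e-5*I)
-143*V*12 = -143*(189/39691 - 3*I*sqrt(10)/396910)*12 = (-27027/39691 + 429*I*sqrt(10)/396910)*12 = -324324/39691 + 2574*I*sqrt(10)/198455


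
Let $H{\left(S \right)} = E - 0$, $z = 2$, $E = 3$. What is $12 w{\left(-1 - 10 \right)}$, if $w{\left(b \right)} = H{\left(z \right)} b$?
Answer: $-396$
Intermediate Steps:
$H{\left(S \right)} = 3$ ($H{\left(S \right)} = 3 - 0 = 3 + 0 = 3$)
$w{\left(b \right)} = 3 b$
$12 w{\left(-1 - 10 \right)} = 12 \cdot 3 \left(-1 - 10\right) = 12 \cdot 3 \left(-11\right) = 12 \left(-33\right) = -396$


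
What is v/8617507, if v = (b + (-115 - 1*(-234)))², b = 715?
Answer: 695556/8617507 ≈ 0.080714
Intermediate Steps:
v = 695556 (v = (715 + (-115 - 1*(-234)))² = (715 + (-115 + 234))² = (715 + 119)² = 834² = 695556)
v/8617507 = 695556/8617507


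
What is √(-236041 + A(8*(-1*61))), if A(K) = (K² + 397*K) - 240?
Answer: I*√191873 ≈ 438.03*I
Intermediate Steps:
A(K) = -240 + K² + 397*K
√(-236041 + A(8*(-1*61))) = √(-236041 + (-240 + (8*(-1*61))² + 397*(8*(-1*61)))) = √(-236041 + (-240 + (8*(-61))² + 397*(8*(-61)))) = √(-236041 + (-240 + (-488)² + 397*(-488))) = √(-236041 + (-240 + 238144 - 193736)) = √(-236041 + 44168) = √(-191873) = I*√191873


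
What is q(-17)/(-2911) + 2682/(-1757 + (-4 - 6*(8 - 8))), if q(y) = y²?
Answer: -2772077/1708757 ≈ -1.6223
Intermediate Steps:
q(-17)/(-2911) + 2682/(-1757 + (-4 - 6*(8 - 8))) = (-17)²/(-2911) + 2682/(-1757 + (-4 - 6*(8 - 8))) = 289*(-1/2911) + 2682/(-1757 + (-4 - 6*0)) = -289/2911 + 2682/(-1757 + (-4 + 0)) = -289/2911 + 2682/(-1757 - 4) = -289/2911 + 2682/(-1761) = -289/2911 + 2682*(-1/1761) = -289/2911 - 894/587 = -2772077/1708757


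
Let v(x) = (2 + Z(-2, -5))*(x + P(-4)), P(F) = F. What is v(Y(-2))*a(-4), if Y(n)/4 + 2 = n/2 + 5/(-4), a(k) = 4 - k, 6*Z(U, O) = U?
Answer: -280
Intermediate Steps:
Z(U, O) = U/6
Y(n) = -13 + 2*n (Y(n) = -8 + 4*(n/2 + 5/(-4)) = -8 + 4*(n*(1/2) + 5*(-1/4)) = -8 + 4*(n/2 - 5/4) = -8 + 4*(-5/4 + n/2) = -8 + (-5 + 2*n) = -13 + 2*n)
v(x) = -20/3 + 5*x/3 (v(x) = (2 + (1/6)*(-2))*(x - 4) = (2 - 1/3)*(-4 + x) = 5*(-4 + x)/3 = -20/3 + 5*x/3)
v(Y(-2))*a(-4) = (-20/3 + 5*(-13 + 2*(-2))/3)*(4 - 1*(-4)) = (-20/3 + 5*(-13 - 4)/3)*(4 + 4) = (-20/3 + (5/3)*(-17))*8 = (-20/3 - 85/3)*8 = -35*8 = -280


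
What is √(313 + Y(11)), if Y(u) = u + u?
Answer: √335 ≈ 18.303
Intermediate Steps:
Y(u) = 2*u
√(313 + Y(11)) = √(313 + 2*11) = √(313 + 22) = √335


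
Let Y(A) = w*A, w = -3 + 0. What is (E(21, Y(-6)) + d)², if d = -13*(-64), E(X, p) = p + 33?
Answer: 779689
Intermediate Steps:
w = -3
Y(A) = -3*A
E(X, p) = 33 + p
d = 832
(E(21, Y(-6)) + d)² = ((33 - 3*(-6)) + 832)² = ((33 + 18) + 832)² = (51 + 832)² = 883² = 779689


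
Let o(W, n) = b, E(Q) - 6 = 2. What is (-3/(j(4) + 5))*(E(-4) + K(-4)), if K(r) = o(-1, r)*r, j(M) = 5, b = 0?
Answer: -12/5 ≈ -2.4000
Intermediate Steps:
E(Q) = 8 (E(Q) = 6 + 2 = 8)
o(W, n) = 0
K(r) = 0 (K(r) = 0*r = 0)
(-3/(j(4) + 5))*(E(-4) + K(-4)) = (-3/(5 + 5))*(8 + 0) = (-3/10)*8 = ((1/10)*(-3))*8 = -3/10*8 = -12/5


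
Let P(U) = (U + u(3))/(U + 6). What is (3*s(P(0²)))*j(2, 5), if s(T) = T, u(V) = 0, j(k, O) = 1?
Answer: 0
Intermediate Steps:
P(U) = U/(6 + U) (P(U) = (U + 0)/(U + 6) = U/(6 + U))
(3*s(P(0²)))*j(2, 5) = (3*(0²/(6 + 0²)))*1 = (3*(0/(6 + 0)))*1 = (3*(0/6))*1 = (3*(0*(⅙)))*1 = (3*0)*1 = 0*1 = 0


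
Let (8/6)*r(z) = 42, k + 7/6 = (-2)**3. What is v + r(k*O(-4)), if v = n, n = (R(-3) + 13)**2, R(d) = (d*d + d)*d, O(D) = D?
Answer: 113/2 ≈ 56.500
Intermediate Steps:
k = -55/6 (k = -7/6 + (-2)**3 = -7/6 - 8 = -55/6 ≈ -9.1667)
R(d) = d*(d + d**2) (R(d) = (d**2 + d)*d = (d + d**2)*d = d*(d + d**2))
n = 25 (n = ((-3)**2*(1 - 3) + 13)**2 = (9*(-2) + 13)**2 = (-18 + 13)**2 = (-5)**2 = 25)
r(z) = 63/2 (r(z) = (3/4)*42 = 63/2)
v = 25
v + r(k*O(-4)) = 25 + 63/2 = 113/2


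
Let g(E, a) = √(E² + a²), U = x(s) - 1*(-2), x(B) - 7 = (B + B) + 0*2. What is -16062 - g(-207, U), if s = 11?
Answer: -16062 - √43810 ≈ -16271.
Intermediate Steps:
x(B) = 7 + 2*B (x(B) = 7 + ((B + B) + 0*2) = 7 + (2*B + 0) = 7 + 2*B)
U = 31 (U = (7 + 2*11) - 1*(-2) = (7 + 22) + 2 = 29 + 2 = 31)
-16062 - g(-207, U) = -16062 - √((-207)² + 31²) = -16062 - √(42849 + 961) = -16062 - √43810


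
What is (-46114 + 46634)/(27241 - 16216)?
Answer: 104/2205 ≈ 0.047166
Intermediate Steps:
(-46114 + 46634)/(27241 - 16216) = 520/11025 = 520*(1/11025) = 104/2205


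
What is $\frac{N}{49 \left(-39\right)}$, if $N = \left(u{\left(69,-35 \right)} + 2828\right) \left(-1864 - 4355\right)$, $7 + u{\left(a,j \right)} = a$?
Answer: $\frac{5990970}{637} \approx 9405.0$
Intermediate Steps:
$u{\left(a,j \right)} = -7 + a$
$N = -17972910$ ($N = \left(\left(-7 + 69\right) + 2828\right) \left(-1864 - 4355\right) = \left(62 + 2828\right) \left(-6219\right) = 2890 \left(-6219\right) = -17972910$)
$\frac{N}{49 \left(-39\right)} = - \frac{17972910}{49 \left(-39\right)} = - \frac{17972910}{-1911} = \left(-17972910\right) \left(- \frac{1}{1911}\right) = \frac{5990970}{637}$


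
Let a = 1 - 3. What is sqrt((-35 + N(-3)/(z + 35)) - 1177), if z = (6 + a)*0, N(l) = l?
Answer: I*sqrt(1484805)/35 ≈ 34.815*I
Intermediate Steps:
a = -2
z = 0 (z = (6 - 2)*0 = 4*0 = 0)
sqrt((-35 + N(-3)/(z + 35)) - 1177) = sqrt((-35 - 3/(0 + 35)) - 1177) = sqrt((-35 - 3/35) - 1177) = sqrt(-1228/35 - 1177) = sqrt(-42423/35) = I*sqrt(1484805)/35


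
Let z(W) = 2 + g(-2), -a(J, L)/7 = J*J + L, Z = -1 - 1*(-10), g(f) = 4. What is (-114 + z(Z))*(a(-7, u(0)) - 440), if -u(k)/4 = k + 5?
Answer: 69444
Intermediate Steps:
Z = 9 (Z = -1 + 10 = 9)
u(k) = -20 - 4*k (u(k) = -4*(k + 5) = -4*(5 + k) = -20 - 4*k)
a(J, L) = -7*L - 7*J² (a(J, L) = -7*(J*J + L) = -7*(J² + L) = -7*(L + J²) = -7*L - 7*J²)
z(W) = 6 (z(W) = 2 + 4 = 6)
(-114 + z(Z))*(a(-7, u(0)) - 440) = (-114 + 6)*((-7*(-20 - 4*0) - 7*(-7)²) - 440) = -108*((-7*(-20 + 0) - 7*49) - 440) = -108*((-7*(-20) - 343) - 440) = -108*((140 - 343) - 440) = -108*(-203 - 440) = -108*(-643) = 69444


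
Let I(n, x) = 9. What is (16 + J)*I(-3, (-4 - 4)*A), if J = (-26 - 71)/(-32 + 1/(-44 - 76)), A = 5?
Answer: 657864/3841 ≈ 171.27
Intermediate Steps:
J = 11640/3841 (J = -97/(-32 + 1/(-120)) = -97/(-32 - 1/120) = -97/(-3841/120) = -97*(-120/3841) = 11640/3841 ≈ 3.0305)
(16 + J)*I(-3, (-4 - 4)*A) = (16 + 11640/3841)*9 = (73096/3841)*9 = 657864/3841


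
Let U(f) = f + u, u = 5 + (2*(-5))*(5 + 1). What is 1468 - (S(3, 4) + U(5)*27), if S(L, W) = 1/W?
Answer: 11271/4 ≈ 2817.8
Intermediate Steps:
u = -55 (u = 5 - 10*6 = 5 - 60 = -55)
U(f) = -55 + f (U(f) = f - 55 = -55 + f)
1468 - (S(3, 4) + U(5)*27) = 1468 - (1/4 + (-55 + 5)*27) = 1468 - (¼ - 50*27) = 1468 - (¼ - 1350) = 1468 - 1*(-5399/4) = 1468 + 5399/4 = 11271/4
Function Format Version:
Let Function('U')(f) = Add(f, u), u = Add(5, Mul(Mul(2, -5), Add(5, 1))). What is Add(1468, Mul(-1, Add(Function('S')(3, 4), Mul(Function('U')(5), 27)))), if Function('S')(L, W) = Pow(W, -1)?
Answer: Rational(11271, 4) ≈ 2817.8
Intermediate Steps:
u = -55 (u = Add(5, Mul(-10, 6)) = Add(5, -60) = -55)
Function('U')(f) = Add(-55, f) (Function('U')(f) = Add(f, -55) = Add(-55, f))
Add(1468, Mul(-1, Add(Function('S')(3, 4), Mul(Function('U')(5), 27)))) = Add(1468, Mul(-1, Add(Pow(4, -1), Mul(Add(-55, 5), 27)))) = Add(1468, Mul(-1, Add(Rational(1, 4), Mul(-50, 27)))) = Add(1468, Mul(-1, Add(Rational(1, 4), -1350))) = Add(1468, Mul(-1, Rational(-5399, 4))) = Add(1468, Rational(5399, 4)) = Rational(11271, 4)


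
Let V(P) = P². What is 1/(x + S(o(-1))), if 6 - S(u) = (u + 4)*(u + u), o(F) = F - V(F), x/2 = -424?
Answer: -1/834 ≈ -0.0011990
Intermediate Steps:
x = -848 (x = 2*(-424) = -848)
o(F) = F - F²
S(u) = 6 - 2*u*(4 + u) (S(u) = 6 - (u + 4)*(u + u) = 6 - (4 + u)*2*u = 6 - 2*u*(4 + u))
1/(x + S(o(-1))) = 1/(-848 + (6 - (-8)*(1 - 1*(-1)) - 2*(1 - 1*(-1))²)) = 1/(-848 + (6 - (-8)*(1 + 1) - 2*(1 + 1)²)) = 1/(-848 + (6 - (-8)*2 - 2*(-1*2)²)) = 1/(-848 + (6 - 8*(-2) - 2*(-2)²)) = 1/(-848 + (6 + 16 - 2*4)) = 1/(-848 + (6 + 16 - 8)) = 1/(-848 + 14) = 1/(-834) = -1/834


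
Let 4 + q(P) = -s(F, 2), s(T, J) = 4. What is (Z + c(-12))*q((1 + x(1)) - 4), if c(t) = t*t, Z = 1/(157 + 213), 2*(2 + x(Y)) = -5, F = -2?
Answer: -213124/185 ≈ -1152.0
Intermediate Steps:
x(Y) = -9/2 (x(Y) = -2 + (½)*(-5) = -2 - 5/2 = -9/2)
Z = 1/370 ≈ 0.0027027
c(t) = t²
q(P) = -8 (q(P) = -4 - 1*4 = -4 - 4 = -8)
(Z + c(-12))*q((1 + x(1)) - 4) = (1/370 + (-12)²)*(-8) = (1/370 + 144)*(-8) = (53281/370)*(-8) = -213124/185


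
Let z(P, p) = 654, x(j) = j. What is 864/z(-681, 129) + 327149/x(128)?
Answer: 35677673/13952 ≈ 2557.2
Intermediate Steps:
864/z(-681, 129) + 327149/x(128) = 864/654 + 327149/128 = 864*(1/654) + 327149*(1/128) = 144/109 + 327149/128 = 35677673/13952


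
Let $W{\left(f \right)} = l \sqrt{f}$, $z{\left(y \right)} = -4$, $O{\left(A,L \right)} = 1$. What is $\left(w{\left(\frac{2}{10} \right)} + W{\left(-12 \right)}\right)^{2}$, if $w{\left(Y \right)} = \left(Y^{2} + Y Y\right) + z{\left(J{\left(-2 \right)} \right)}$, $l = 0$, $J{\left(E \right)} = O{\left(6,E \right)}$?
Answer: $\frac{9604}{625} \approx 15.366$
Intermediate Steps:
$J{\left(E \right)} = 1$
$W{\left(f \right)} = 0$ ($W{\left(f \right)} = 0 \sqrt{f} = 0$)
$w{\left(Y \right)} = -4 + 2 Y^{2}$ ($w{\left(Y \right)} = \left(Y^{2} + Y Y\right) - 4 = \left(Y^{2} + Y^{2}\right) - 4 = 2 Y^{2} - 4 = -4 + 2 Y^{2}$)
$\left(w{\left(\frac{2}{10} \right)} + W{\left(-12 \right)}\right)^{2} = \left(\left(-4 + 2 \left(\frac{2}{10}\right)^{2}\right) + 0\right)^{2} = \left(\left(-4 + 2 \left(2 \cdot \frac{1}{10}\right)^{2}\right) + 0\right)^{2} = \left(\left(-4 + \frac{2}{25}\right) + 0\right)^{2} = \left(- \frac{98}{25} + 0\right)^{2} = \left(- \frac{98}{25}\right)^{2} = \frac{9604}{625}$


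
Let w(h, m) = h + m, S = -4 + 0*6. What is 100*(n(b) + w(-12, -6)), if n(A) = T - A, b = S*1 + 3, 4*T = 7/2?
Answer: -3225/2 ≈ -1612.5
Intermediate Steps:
S = -4 (S = -4 + 0 = -4)
T = 7/8 (T = (7/2)/4 = (7*(½))/4 = (¼)*(7/2) = 7/8 ≈ 0.87500)
b = -1 (b = -4*1 + 3 = -4 + 3 = -1)
n(A) = 7/8 - A
100*(n(b) + w(-12, -6)) = 100*((7/8 - 1*(-1)) + (-12 - 6)) = 100*((7/8 + 1) - 18) = 100*(15/8 - 18) = 100*(-129/8) = -3225/2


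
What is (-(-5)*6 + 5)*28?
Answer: 980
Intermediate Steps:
(-(-5)*6 + 5)*28 = (-5*(-6) + 5)*28 = (30 + 5)*28 = 35*28 = 980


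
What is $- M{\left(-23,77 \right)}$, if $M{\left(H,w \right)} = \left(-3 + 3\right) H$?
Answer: $0$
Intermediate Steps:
$M{\left(H,w \right)} = 0$ ($M{\left(H,w \right)} = 0 H = 0$)
$- M{\left(-23,77 \right)} = \left(-1\right) 0 = 0$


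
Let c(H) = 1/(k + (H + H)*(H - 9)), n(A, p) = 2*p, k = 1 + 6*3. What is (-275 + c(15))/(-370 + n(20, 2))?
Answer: 27362/36417 ≈ 0.75135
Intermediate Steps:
k = 19 (k = 1 + 18 = 19)
c(H) = 1/(19 + 2*H*(-9 + H)) (c(H) = 1/(19 + (H + H)*(H - 9)) = 1/(19 + (2*H)*(-9 + H)) = 1/(19 + 2*H*(-9 + H)))
(-275 + c(15))/(-370 + n(20, 2)) = (-275 + 1/(19 - 18*15 + 2*15**2))/(-370 + 2*2) = (-275 + 1/(19 - 270 + 2*225))/(-370 + 4) = (-275 + 1/(19 - 270 + 450))/(-366) = (-275 + 1/199)*(-1/366) = -54724/199*(-1/366) = 27362/36417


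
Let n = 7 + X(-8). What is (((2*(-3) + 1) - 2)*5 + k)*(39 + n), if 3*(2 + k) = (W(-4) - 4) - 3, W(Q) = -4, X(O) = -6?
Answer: -4880/3 ≈ -1626.7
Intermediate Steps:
k = -17/3 (k = -2 + ((-4 - 4) - 3)/3 = -2 + (-8 - 3)/3 = -2 + (1/3)*(-11) = -2 - 11/3 = -17/3 ≈ -5.6667)
n = 1 (n = 7 - 6 = 1)
(((2*(-3) + 1) - 2)*5 + k)*(39 + n) = (((2*(-3) + 1) - 2)*5 - 17/3)*(39 + 1) = (((-6 + 1) - 2)*5 - 17/3)*40 = ((-5 - 2)*5 - 17/3)*40 = (-7*5 - 17/3)*40 = (-35 - 17/3)*40 = -122/3*40 = -4880/3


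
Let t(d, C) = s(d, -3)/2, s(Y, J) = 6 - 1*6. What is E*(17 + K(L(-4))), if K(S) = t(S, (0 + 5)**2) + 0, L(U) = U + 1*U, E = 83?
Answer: 1411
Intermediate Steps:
s(Y, J) = 0 (s(Y, J) = 6 - 6 = 0)
L(U) = 2*U (L(U) = U + U = 2*U)
t(d, C) = 0 (t(d, C) = 0/2 = 0*(1/2) = 0)
K(S) = 0 (K(S) = 0 + 0 = 0)
E*(17 + K(L(-4))) = 83*(17 + 0) = 83*17 = 1411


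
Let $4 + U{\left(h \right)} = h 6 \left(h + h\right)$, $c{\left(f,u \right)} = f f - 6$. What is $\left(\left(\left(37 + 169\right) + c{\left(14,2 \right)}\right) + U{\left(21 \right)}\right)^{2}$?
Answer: $32307856$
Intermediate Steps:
$c{\left(f,u \right)} = -6 + f^{2}$ ($c{\left(f,u \right)} = f^{2} - 6 = -6 + f^{2}$)
$U{\left(h \right)} = -4 + 12 h^{2}$ ($U{\left(h \right)} = -4 + h 6 \left(h + h\right) = -4 + h 6 \cdot 2 h = -4 + h 12 h = -4 + 12 h^{2}$)
$\left(\left(\left(37 + 169\right) + c{\left(14,2 \right)}\right) + U{\left(21 \right)}\right)^{2} = \left(\left(\left(37 + 169\right) - \left(6 - 14^{2}\right)\right) - \left(4 - 12 \cdot 21^{2}\right)\right)^{2} = \left(\left(206 + \left(-6 + 196\right)\right) + \left(-4 + 12 \cdot 441\right)\right)^{2} = \left(\left(206 + 190\right) + \left(-4 + 5292\right)\right)^{2} = \left(396 + 5288\right)^{2} = 5684^{2} = 32307856$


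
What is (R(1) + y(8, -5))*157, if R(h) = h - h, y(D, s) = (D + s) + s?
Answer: -314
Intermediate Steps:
y(D, s) = D + 2*s
R(h) = 0
(R(1) + y(8, -5))*157 = (0 + (8 + 2*(-5)))*157 = (0 + (8 - 10))*157 = (0 - 2)*157 = -2*157 = -314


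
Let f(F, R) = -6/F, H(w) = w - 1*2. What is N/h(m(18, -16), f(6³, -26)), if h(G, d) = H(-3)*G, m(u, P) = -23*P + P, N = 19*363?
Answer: -627/160 ≈ -3.9188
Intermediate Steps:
N = 6897
H(w) = -2 + w (H(w) = w - 2 = -2 + w)
m(u, P) = -22*P
h(G, d) = -5*G (h(G, d) = (-2 - 3)*G = -5*G)
N/h(m(18, -16), f(6³, -26)) = 6897/((-(-110)*(-16))) = 6897/((-5*352)) = 6897/(-1760) = 6897*(-1/1760) = -627/160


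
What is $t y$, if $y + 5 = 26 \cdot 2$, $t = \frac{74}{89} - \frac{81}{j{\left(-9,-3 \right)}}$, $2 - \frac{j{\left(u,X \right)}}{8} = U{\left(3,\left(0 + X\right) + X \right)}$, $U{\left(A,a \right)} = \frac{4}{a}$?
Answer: $- \frac{793877}{5696} \approx -139.37$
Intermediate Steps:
$j{\left(u,X \right)} = 16 - \frac{16}{X}$ ($j{\left(u,X \right)} = 16 - 8 \frac{4}{\left(0 + X\right) + X} = 16 - 8 \frac{4}{X + X} = 16 - 8 \frac{4}{2 X} = 16 - 8 \cdot 4 \frac{1}{2 X} = 16 - 8 \frac{2}{X} = 16 - \frac{16}{X}$)
$t = - \frac{16891}{5696}$ ($t = \frac{74}{89} - \frac{81}{16 - \frac{16}{-3}} = 74 \cdot \frac{1}{89} - \frac{81}{16 - - \frac{16}{3}} = \frac{74}{89} - \frac{81}{16 + \frac{16}{3}} = \frac{74}{89} - \frac{81}{\frac{64}{3}} = \frac{74}{89} - \frac{243}{64} = - \frac{16891}{5696} \approx -2.9654$)
$y = 47$ ($y = -5 + 26 \cdot 2 = -5 + 52 = 47$)
$t y = \left(- \frac{16891}{5696}\right) 47 = - \frac{793877}{5696}$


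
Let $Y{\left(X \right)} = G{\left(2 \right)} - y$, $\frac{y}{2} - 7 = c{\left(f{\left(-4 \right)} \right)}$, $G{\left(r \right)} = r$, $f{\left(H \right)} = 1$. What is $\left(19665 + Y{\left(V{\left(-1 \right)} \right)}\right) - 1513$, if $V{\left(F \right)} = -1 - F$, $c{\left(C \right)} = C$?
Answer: $18138$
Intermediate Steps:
$y = 16$ ($y = 14 + 2 \cdot 1 = 14 + 2 = 16$)
$Y{\left(X \right)} = -14$ ($Y{\left(X \right)} = 2 - 16 = -14$)
$\left(19665 + Y{\left(V{\left(-1 \right)} \right)}\right) - 1513 = \left(19665 - 14\right) - 1513 = 19651 - 1513 = 18138$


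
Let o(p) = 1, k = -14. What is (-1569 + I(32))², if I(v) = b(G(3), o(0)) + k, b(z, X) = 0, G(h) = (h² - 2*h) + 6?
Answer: 2505889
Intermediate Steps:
G(h) = 6 + h² - 2*h
I(v) = -14 (I(v) = 0 - 14 = -14)
(-1569 + I(32))² = (-1569 - 14)² = (-1583)² = 2505889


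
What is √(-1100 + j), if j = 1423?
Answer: √323 ≈ 17.972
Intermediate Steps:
√(-1100 + j) = √(-1100 + 1423) = √323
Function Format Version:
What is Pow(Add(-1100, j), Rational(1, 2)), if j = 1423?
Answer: Pow(323, Rational(1, 2)) ≈ 17.972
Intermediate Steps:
Pow(Add(-1100, j), Rational(1, 2)) = Pow(Add(-1100, 1423), Rational(1, 2)) = Pow(323, Rational(1, 2))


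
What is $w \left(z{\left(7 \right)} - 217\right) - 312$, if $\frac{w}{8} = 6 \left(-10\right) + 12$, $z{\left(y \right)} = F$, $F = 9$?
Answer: $79560$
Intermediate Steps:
$z{\left(y \right)} = 9$
$w = -384$ ($w = 8 \left(6 \left(-10\right) + 12\right) = 8 \left(-60 + 12\right) = 8 \left(-48\right) = -384$)
$w \left(z{\left(7 \right)} - 217\right) - 312 = - 384 \left(9 - 217\right) - 312 = \left(-384\right) \left(-208\right) - 312 = 79872 - 312 = 79560$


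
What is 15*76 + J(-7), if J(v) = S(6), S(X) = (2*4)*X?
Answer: 1188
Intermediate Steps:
S(X) = 8*X
J(v) = 48 (J(v) = 8*6 = 48)
15*76 + J(-7) = 15*76 + 48 = 1140 + 48 = 1188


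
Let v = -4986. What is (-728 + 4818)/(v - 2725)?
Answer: -4090/7711 ≈ -0.53041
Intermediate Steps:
(-728 + 4818)/(v - 2725) = (-728 + 4818)/(-4986 - 2725) = 4090/(-7711) = 4090*(-1/7711) = -4090/7711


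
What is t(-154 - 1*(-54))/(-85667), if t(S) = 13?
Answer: -13/85667 ≈ -0.00015175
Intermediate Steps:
t(-154 - 1*(-54))/(-85667) = 13/(-85667) = 13*(-1/85667) = -13/85667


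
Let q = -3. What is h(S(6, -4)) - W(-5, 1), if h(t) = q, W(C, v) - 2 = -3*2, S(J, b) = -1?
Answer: 1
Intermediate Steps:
W(C, v) = -4 (W(C, v) = 2 - 3*2 = 2 - 6 = -4)
h(t) = -3
h(S(6, -4)) - W(-5, 1) = -3 - 1*(-4) = -3 + 4 = 1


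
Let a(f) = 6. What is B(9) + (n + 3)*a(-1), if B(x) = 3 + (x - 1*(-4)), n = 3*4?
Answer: 106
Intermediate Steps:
n = 12
B(x) = 7 + x (B(x) = 3 + (x + 4) = 3 + (4 + x) = 7 + x)
B(9) + (n + 3)*a(-1) = (7 + 9) + (12 + 3)*6 = 16 + 15*6 = 16 + 90 = 106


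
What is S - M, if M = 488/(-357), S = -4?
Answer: -940/357 ≈ -2.6331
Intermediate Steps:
M = -488/357 (M = 488*(-1/357) = -488/357 ≈ -1.3669)
S - M = -4 - 1*(-488/357) = -4 + 488/357 = -940/357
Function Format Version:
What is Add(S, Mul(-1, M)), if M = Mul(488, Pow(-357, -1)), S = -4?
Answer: Rational(-940, 357) ≈ -2.6331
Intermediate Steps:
M = Rational(-488, 357) (M = Mul(488, Rational(-1, 357)) = Rational(-488, 357) ≈ -1.3669)
Add(S, Mul(-1, M)) = Add(-4, Mul(-1, Rational(-488, 357))) = Add(-4, Rational(488, 357)) = Rational(-940, 357)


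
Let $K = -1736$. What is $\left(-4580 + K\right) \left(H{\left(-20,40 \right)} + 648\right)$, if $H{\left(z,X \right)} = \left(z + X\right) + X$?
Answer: $-4471728$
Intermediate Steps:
$H{\left(z,X \right)} = z + 2 X$ ($H{\left(z,X \right)} = \left(X + z\right) + X = z + 2 X$)
$\left(-4580 + K\right) \left(H{\left(-20,40 \right)} + 648\right) = \left(-4580 - 1736\right) \left(\left(-20 + 2 \cdot 40\right) + 648\right) = - 6316 \left(\left(-20 + 80\right) + 648\right) = - 6316 \left(60 + 648\right) = \left(-6316\right) 708 = -4471728$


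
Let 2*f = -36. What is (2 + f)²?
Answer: 256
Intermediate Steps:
f = -18 (f = (½)*(-36) = -18)
(2 + f)² = (2 - 18)² = (-16)² = 256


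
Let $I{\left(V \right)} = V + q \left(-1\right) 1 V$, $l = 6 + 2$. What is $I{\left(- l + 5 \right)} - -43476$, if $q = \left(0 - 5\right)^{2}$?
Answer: $43548$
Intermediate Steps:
$l = 8$
$q = 25$ ($q = \left(-5\right)^{2} = 25$)
$I{\left(V \right)} = - 24 V$ ($I{\left(V \right)} = V + 25 \left(-1\right) 1 V = V + 25 \left(- V\right) = V - 25 V = - 24 V$)
$I{\left(- l + 5 \right)} - -43476 = - 24 \left(\left(-1\right) 8 + 5\right) - -43476 = - 24 \left(-8 + 5\right) + 43476 = \left(-24\right) \left(-3\right) + 43476 = 72 + 43476 = 43548$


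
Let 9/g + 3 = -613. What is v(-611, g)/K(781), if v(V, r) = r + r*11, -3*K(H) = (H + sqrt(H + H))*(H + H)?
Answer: 81/187386892 - 81*sqrt(1562)/146349162652 ≈ 4.1039e-7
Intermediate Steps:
g = -9/616 (g = 9/(-3 - 613) = 9/(-616) = 9*(-1/616) = -9/616 ≈ -0.014610)
K(H) = -2*H*(H + sqrt(2)*sqrt(H))/3 (K(H) = -(H + sqrt(H + H))*(H + H)/3 = -(H + sqrt(2*H))*2*H/3 = -(H + sqrt(2)*sqrt(H))*2*H/3 = -2*H*(H + sqrt(2)*sqrt(H))/3)
v(V, r) = 12*r (v(V, r) = r + 11*r = 12*r)
v(-611, g)/K(781) = (12*(-9/616))/(-2/3*781**2 - 2*sqrt(2)*781**(3/2)/3) = -27/(154*(-2/3*609961 - 2*sqrt(2)*781*sqrt(781)/3)) = -27/(154*(-1219922/3 - 1562*sqrt(1562)/3))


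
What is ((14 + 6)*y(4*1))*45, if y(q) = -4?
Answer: -3600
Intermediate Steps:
((14 + 6)*y(4*1))*45 = ((14 + 6)*(-4))*45 = (20*(-4))*45 = -80*45 = -3600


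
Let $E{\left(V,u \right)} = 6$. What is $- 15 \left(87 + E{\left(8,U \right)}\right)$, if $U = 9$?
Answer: $-1395$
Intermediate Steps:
$- 15 \left(87 + E{\left(8,U \right)}\right) = - 15 \left(87 + 6\right) = \left(-15\right) 93 = -1395$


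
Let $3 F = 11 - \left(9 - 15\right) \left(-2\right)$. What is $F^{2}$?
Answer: $\frac{1}{9} \approx 0.11111$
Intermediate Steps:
$F = - \frac{1}{3}$ ($F = \frac{11 - \left(9 - 15\right) \left(-2\right)}{3} = \frac{11 - \left(-6\right) \left(-2\right)}{3} = \frac{11 - 12}{3} = \frac{1}{3} \left(-1\right) = - \frac{1}{3} \approx -0.33333$)
$F^{2} = \left(- \frac{1}{3}\right)^{2} = \frac{1}{9}$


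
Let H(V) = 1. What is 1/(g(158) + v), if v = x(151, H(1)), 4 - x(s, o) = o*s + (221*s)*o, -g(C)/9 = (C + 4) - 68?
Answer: -1/34364 ≈ -2.9100e-5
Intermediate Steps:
g(C) = 576 - 9*C (g(C) = -9*((C + 4) - 68) = -9*((4 + C) - 68) = -9*(-64 + C) = 576 - 9*C)
x(s, o) = 4 - 222*o*s (x(s, o) = 4 - (o*s + (221*s)*o) = 4 - (o*s + 221*o*s) = 4 - 222*o*s)
v = -33518 (v = 4 - 222*1*151 = 4 - 33522 = -33518)
1/(g(158) + v) = 1/((576 - 9*158) - 33518) = 1/((576 - 1422) - 33518) = 1/(-846 - 33518) = 1/(-34364) = -1/34364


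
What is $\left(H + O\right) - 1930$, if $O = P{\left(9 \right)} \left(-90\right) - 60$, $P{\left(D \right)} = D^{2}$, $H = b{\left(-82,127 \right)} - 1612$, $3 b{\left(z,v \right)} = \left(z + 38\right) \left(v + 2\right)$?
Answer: $-12784$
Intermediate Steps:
$b{\left(z,v \right)} = \frac{\left(2 + v\right) \left(38 + z\right)}{3}$ ($b{\left(z,v \right)} = \frac{\left(z + 38\right) \left(v + 2\right)}{3} = \frac{\left(38 + z\right) \left(2 + v\right)}{3} = \frac{\left(2 + v\right) \left(38 + z\right)}{3}$)
$H = -3504$ ($H = \left(\frac{76}{3} + \frac{2}{3} \left(-82\right) + \frac{38}{3} \cdot 127 + \frac{1}{3} \cdot 127 \left(-82\right)\right) - 1612 = \left(\frac{76}{3} - \frac{164}{3} + \frac{4826}{3} - \frac{10414}{3}\right) - 1612 = -1892 - 1612 = -3504$)
$O = -7350$ ($O = 9^{2} \left(-90\right) - 60 = 81 \left(-90\right) - 60 = -7290 - 60 = -7350$)
$\left(H + O\right) - 1930 = \left(-3504 - 7350\right) - 1930 = -10854 - 1930 = -12784$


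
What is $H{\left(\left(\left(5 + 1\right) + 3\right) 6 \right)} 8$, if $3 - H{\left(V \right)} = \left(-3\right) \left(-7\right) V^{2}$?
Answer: $-489864$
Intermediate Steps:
$H{\left(V \right)} = 3 - 21 V^{2}$ ($H{\left(V \right)} = 3 - \left(-3\right) \left(-7\right) V^{2} = 3 - 21 V^{2}$)
$H{\left(\left(\left(5 + 1\right) + 3\right) 6 \right)} 8 = \left(3 - 21 \left(\left(\left(5 + 1\right) + 3\right) 6\right)^{2}\right) 8 = \left(3 - 21 \left(\left(6 + 3\right) 6\right)^{2}\right) 8 = \left(3 - 21 \left(9 \cdot 6\right)^{2}\right) 8 = \left(3 - 21 \cdot 54^{2}\right) 8 = \left(3 - 61236\right) 8 = \left(-61233\right) 8 = -489864$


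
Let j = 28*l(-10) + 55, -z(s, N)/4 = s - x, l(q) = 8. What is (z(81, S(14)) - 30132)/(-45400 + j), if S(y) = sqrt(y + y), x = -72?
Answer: 30744/45121 ≈ 0.68137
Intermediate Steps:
S(y) = sqrt(2)*sqrt(y) (S(y) = sqrt(2*y) = sqrt(2)*sqrt(y))
z(s, N) = -288 - 4*s (z(s, N) = -4*(s - 1*(-72)) = -4*(s + 72) = -4*(72 + s) = -288 - 4*s)
j = 279 (j = 28*8 + 55 = 224 + 55 = 279)
(z(81, S(14)) - 30132)/(-45400 + j) = ((-288 - 4*81) - 30132)/(-45400 + 279) = ((-288 - 324) - 30132)/(-45121) = (-612 - 30132)*(-1/45121) = -30744*(-1/45121) = 30744/45121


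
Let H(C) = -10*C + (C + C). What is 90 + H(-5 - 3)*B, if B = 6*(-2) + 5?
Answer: -358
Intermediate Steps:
B = -7 (B = -12 + 5 = -7)
H(C) = -8*C (H(C) = -10*C + 2*C = -8*C)
90 + H(-5 - 3)*B = 90 - 8*(-5 - 3)*(-7) = 90 - 8*(-8)*(-7) = 90 + 64*(-7) = 90 - 448 = -358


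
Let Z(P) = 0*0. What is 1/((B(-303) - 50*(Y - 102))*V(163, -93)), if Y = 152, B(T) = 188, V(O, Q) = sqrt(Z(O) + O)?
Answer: -sqrt(163)/376856 ≈ -3.3878e-5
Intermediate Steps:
Z(P) = 0
V(O, Q) = sqrt(O) (V(O, Q) = sqrt(0 + O) = sqrt(O))
1/((B(-303) - 50*(Y - 102))*V(163, -93)) = 1/((188 - 50*(152 - 102))*(sqrt(163))) = (sqrt(163)/163)/(188 - 50*50) = (sqrt(163)/163)/(188 - 2500) = (sqrt(163)/163)/(-2312) = -sqrt(163)/376856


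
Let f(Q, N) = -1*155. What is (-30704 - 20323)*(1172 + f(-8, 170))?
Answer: -51894459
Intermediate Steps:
f(Q, N) = -155
(-30704 - 20323)*(1172 + f(-8, 170)) = (-30704 - 20323)*(1172 - 155) = -51027*1017 = -51894459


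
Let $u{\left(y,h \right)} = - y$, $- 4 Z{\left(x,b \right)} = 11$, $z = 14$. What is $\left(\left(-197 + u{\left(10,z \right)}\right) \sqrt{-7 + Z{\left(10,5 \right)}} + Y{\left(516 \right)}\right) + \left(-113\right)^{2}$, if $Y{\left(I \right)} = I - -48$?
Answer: $13333 - \frac{207 i \sqrt{39}}{2} \approx 13333.0 - 646.36 i$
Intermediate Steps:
$Z{\left(x,b \right)} = - \frac{11}{4}$ ($Z{\left(x,b \right)} = \left(- \frac{1}{4}\right) 11 = - \frac{11}{4}$)
$Y{\left(I \right)} = 48 + I$ ($Y{\left(I \right)} = I + 48 = 48 + I$)
$\left(\left(-197 + u{\left(10,z \right)}\right) \sqrt{-7 + Z{\left(10,5 \right)}} + Y{\left(516 \right)}\right) + \left(-113\right)^{2} = \left(\left(-197 - 10\right) \sqrt{-7 - \frac{11}{4}} + \left(48 + 516\right)\right) + \left(-113\right)^{2} = \left(\left(-197 - 10\right) \sqrt{- \frac{39}{4}} + 564\right) + 12769 = \left(- 207 \frac{i \sqrt{39}}{2} + 564\right) + 12769 = \left(- \frac{207 i \sqrt{39}}{2} + 564\right) + 12769 = \left(564 - \frac{207 i \sqrt{39}}{2}\right) + 12769 = 13333 - \frac{207 i \sqrt{39}}{2}$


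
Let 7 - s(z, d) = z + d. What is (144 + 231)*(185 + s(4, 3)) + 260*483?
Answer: 194955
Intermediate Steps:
s(z, d) = 7 - d - z (s(z, d) = 7 - (z + d) = 7 - (d + z) = 7 + (-d - z) = 7 - d - z)
(144 + 231)*(185 + s(4, 3)) + 260*483 = (144 + 231)*(185 + (7 - 1*3 - 1*4)) + 260*483 = 375*(185 + (7 - 3 - 4)) + 125580 = 375*(185 + 0) + 125580 = 375*185 + 125580 = 69375 + 125580 = 194955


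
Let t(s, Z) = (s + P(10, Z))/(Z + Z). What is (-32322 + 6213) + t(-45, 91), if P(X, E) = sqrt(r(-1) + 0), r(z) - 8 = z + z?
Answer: -4751883/182 + sqrt(6)/182 ≈ -26109.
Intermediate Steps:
r(z) = 8 + 2*z (r(z) = 8 + (z + z) = 8 + 2*z)
P(X, E) = sqrt(6) (P(X, E) = sqrt((8 + 2*(-1)) + 0) = sqrt((8 - 2) + 0) = sqrt(6 + 0) = sqrt(6))
t(s, Z) = (s + sqrt(6))/(2*Z) (t(s, Z) = (s + sqrt(6))/(Z + Z) = (s + sqrt(6))/((2*Z)) = (s + sqrt(6))*(1/(2*Z)) = (s + sqrt(6))/(2*Z))
(-32322 + 6213) + t(-45, 91) = (-32322 + 6213) + (1/2)*(-45 + sqrt(6))/91 = -26109 + (1/2)*(1/91)*(-45 + sqrt(6)) = -26109 + (-45/182 + sqrt(6)/182) = -4751883/182 + sqrt(6)/182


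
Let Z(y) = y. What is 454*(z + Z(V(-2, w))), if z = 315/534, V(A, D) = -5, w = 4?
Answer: -178195/89 ≈ -2002.2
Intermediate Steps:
z = 105/178 (z = 315*(1/534) = 105/178 ≈ 0.58989)
454*(z + Z(V(-2, w))) = 454*(105/178 - 5) = 454*(-785/178) = -178195/89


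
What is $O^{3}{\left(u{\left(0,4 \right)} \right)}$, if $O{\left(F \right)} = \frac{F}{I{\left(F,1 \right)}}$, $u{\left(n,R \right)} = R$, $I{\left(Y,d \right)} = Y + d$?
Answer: $\frac{64}{125} \approx 0.512$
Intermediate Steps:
$O{\left(F \right)} = \frac{F}{1 + F}$ ($O{\left(F \right)} = \frac{F}{F + 1} = \frac{F}{1 + F}$)
$O^{3}{\left(u{\left(0,4 \right)} \right)} = \left(\frac{4}{1 + 4}\right)^{3} = \left(\frac{4}{5}\right)^{3} = \frac{64}{125}$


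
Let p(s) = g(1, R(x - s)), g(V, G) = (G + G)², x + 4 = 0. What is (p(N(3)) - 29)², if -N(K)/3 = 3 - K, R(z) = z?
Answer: 1225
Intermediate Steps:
x = -4 (x = -4 + 0 = -4)
N(K) = -9 + 3*K (N(K) = -3*(3 - K) = -9 + 3*K)
g(V, G) = 4*G² (g(V, G) = (2*G)² = 4*G²)
p(s) = 4*(-4 - s)²
(p(N(3)) - 29)² = (4*(4 + (-9 + 3*3))² - 29)² = (4*(4 + (-9 + 9))² - 29)² = (4*(4 + 0)² - 29)² = (4*4² - 29)² = (4*16 - 29)² = (64 - 29)² = 35² = 1225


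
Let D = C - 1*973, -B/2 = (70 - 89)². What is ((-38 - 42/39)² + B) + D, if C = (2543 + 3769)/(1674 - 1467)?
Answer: -1603403/11661 ≈ -137.50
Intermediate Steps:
C = 2104/69 (C = 6312/207 = 6312*(1/207) = 2104/69 ≈ 30.493)
B = -722 (B = -2*(70 - 89)² = -2*(-19)² = -2*361 = -722)
D = -65033/69 (D = 2104/69 - 1*973 = 2104/69 - 973 = -65033/69 ≈ -942.51)
((-38 - 42/39)² + B) + D = ((-38 - 42/39)² - 722) - 65033/69 = ((-38 - 42*1/39)² - 722) - 65033/69 = ((-38 - 14/13)² - 722) - 65033/69 = ((-508/13)² - 722) - 65033/69 = (258064/169 - 722) - 65033/69 = 136046/169 - 65033/69 = -1603403/11661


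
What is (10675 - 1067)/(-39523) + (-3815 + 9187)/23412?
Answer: -3156235/231328119 ≈ -0.013644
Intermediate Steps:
(10675 - 1067)/(-39523) + (-3815 + 9187)/23412 = 9608*(-1/39523) + 5372*(1/23412) = -9608/39523 + 1343/5853 = -3156235/231328119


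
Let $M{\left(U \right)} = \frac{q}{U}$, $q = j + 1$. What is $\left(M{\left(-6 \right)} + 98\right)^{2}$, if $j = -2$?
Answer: $\frac{346921}{36} \approx 9636.7$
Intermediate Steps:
$q = -1$ ($q = -2 + 1 = -1$)
$M{\left(U \right)} = - \frac{1}{U}$
$\left(M{\left(-6 \right)} + 98\right)^{2} = \left(- \frac{1}{-6} + 98\right)^{2} = \left(\left(-1\right) \left(- \frac{1}{6}\right) + 98\right)^{2} = \left(\frac{1}{6} + 98\right)^{2} = \left(\frac{589}{6}\right)^{2} = \frac{346921}{36}$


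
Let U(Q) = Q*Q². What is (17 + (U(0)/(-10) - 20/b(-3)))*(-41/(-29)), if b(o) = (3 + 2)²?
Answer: 3321/145 ≈ 22.903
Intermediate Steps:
b(o) = 25 (b(o) = 5² = 25)
U(Q) = Q³
(17 + (U(0)/(-10) - 20/b(-3)))*(-41/(-29)) = (17 + (0³/(-10) - 20/25))*(-41/(-29)) = (17 + (0*(-⅒) - 20*1/25))*(-41*(-1/29)) = (17 + (0 - ⅘))*(41/29) = (17 - ⅘)*(41/29) = (81/5)*(41/29) = 3321/145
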